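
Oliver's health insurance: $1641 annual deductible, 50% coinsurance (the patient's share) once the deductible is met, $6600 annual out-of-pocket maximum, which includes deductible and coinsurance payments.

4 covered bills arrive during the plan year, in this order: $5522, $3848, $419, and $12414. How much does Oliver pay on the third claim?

$209.50

Claim 1 — $5522: $1641 finishes the deductible; $3881 goes to coinsurance; 50% of $3881 = $1940.50. Patient pays $3581.50; OOP now $3581.50.
Claim 2 — $3848: 50% coinsurance on $3848 = $1924. Cost to patient: $1924. OOP to date $5505.50.
Claim 3 — $419: deductible already satisfied, so patient's share is 50% × $419 = $209.50. Patient pays $209.50; OOP now $5715.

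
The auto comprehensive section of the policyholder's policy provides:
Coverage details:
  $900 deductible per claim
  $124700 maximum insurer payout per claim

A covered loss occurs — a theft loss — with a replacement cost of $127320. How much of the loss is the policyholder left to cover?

Subtract the deductible: $127320 − $900 = $126420.
Since $126420 > $124700, the payout is capped at $124700.
Policyholder's share is the uncovered remainder: $127320 − $124700 = $2620.

$2620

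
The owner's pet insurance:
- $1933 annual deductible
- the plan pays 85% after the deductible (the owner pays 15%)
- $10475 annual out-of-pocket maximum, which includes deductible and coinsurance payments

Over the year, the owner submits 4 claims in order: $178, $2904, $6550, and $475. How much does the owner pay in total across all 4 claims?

$3159.10

Bill 1, $178: all of it applies to the deductible. Owner owes $178 (running OOP $178).
Bill 2, $2904: $1755 finishes the deductible; $1149 goes to coinsurance; 15% of $1149 = $172.35. Owner pays $1927.35; OOP now $2105.35.
Bill 3, $6550: deductible already satisfied, so owner's share is 15% × $6550 = $982.50. Cost to owner: $982.50. OOP to date $3087.85.
Bill 4, $475: deductible already satisfied, so owner's share is 15% × $475 = $71.25. Owner pays $71.25; OOP now $3159.10.
Total paid by the owner: $178 + $1927.35 + $982.50 + $71.25 = $3159.10.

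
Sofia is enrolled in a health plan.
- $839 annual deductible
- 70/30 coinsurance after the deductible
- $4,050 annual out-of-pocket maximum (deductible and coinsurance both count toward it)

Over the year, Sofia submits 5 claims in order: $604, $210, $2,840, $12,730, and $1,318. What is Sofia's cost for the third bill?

$869.50

Bill 1, $604: entire amount goes to the deductible. Cost to patient: $604. OOP to date $604.
Bill 2, $210: entire amount goes to the deductible. Patient pays $210; OOP now $814.
Bill 3, $2,840: $25 finishes the deductible; $2,815 goes to coinsurance; 30% of $2,815 = $844.50. Patient pays $869.50; OOP now $1,683.50.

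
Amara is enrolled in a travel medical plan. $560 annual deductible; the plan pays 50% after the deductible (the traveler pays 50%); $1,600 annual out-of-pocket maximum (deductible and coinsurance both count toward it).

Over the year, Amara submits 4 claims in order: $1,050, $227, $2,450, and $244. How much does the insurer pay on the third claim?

#1 ($1,050): deductible takes $560, $490 remains; traveler's 50% is $245. Traveler pays $805; OOP now $805. Plan pays $1,050 − $805 = $245.
#2 ($227): deductible already satisfied, so traveler's share is 50% × $227 = $113.50. Cost to traveler: $113.50. OOP to date $918.50. Plan pays $227 − $113.50 = $113.50.
#3 ($2,450): deductible already satisfied, so traveler's share is 50% × $2,450 = $1,225. Adding that to $918.50 gives $2,143.50, past the $1,600 cap; traveler pays only $1,600 − $918.50 = $681.50. Insurer: $2,450 − $681.50 = $1,768.50.

$1,768.50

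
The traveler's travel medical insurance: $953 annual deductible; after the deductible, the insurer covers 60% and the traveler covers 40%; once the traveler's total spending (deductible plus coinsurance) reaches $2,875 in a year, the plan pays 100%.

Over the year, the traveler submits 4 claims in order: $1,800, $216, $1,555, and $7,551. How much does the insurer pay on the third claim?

Bill 1, $1,800: deductible takes $953, $847 remains; traveler's 40% is $338.80. Traveler owes $1,291.80 (running OOP $1,291.80). Plan pays $1,800 − $1,291.80 = $508.20.
Bill 2, $216: 40% coinsurance on $216 = $86.40. Traveler pays $86.40; OOP now $1,378.20. Plan pays $216 − $86.40 = $129.60.
Bill 3, $1,555: deductible met; 40% of $1,555 = $622. Traveler owes $622 (running OOP $2,000.20). Plan pays $1,555 − $622 = $933.

$933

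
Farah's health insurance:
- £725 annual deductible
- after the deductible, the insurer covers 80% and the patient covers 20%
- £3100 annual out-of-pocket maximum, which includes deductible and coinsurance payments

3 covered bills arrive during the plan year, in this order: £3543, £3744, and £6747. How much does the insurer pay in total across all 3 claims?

£10934

Claim 1 — £3543: £725 finishes the deductible; £2818 goes to coinsurance; coinsurance £2818 × 20% = £563.60. Cost to patient: £1288.60. OOP to date £1288.60. Insurer: £3543 − £1288.60 = £2254.40.
Claim 2 — £3744: deductible already satisfied, so patient's share is 20% × £3744 = £748.80. Cost to patient: £748.80. OOP to date £2037.40. Insurer: £3744 − £748.80 = £2995.20.
Claim 3 — £6747: deductible already satisfied, so patient's share is 20% × £6747 = £1349.40. That would push OOP to £3386.80, over the £3100 cap, so patient pays £3100 − £2037.40 = £1062.60. Plan pays £6747 − £1062.60 = £5684.40.
Insurer total = bills − patient's total = £14034 − £3100 = £10934.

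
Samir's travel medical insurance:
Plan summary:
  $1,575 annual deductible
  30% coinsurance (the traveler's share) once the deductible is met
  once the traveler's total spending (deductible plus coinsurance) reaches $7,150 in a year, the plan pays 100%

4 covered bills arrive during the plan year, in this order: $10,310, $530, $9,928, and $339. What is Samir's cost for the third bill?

Bill 1, $10,310: deductible takes $1,575, $8,735 remains; 30% of $8,735 = $2,620.50. Traveler owes $4,195.50 (running OOP $4,195.50).
Bill 2, $530: deductible already satisfied, so traveler's share is 30% × $530 = $159. Traveler pays $159; OOP now $4,354.50.
Bill 3, $9,928: deductible already satisfied, so traveler's share is 30% × $9,928 = $2,978.40. OOP would hit $7,332.90 > $7,150, so the cap limits the traveler to $7,150 − $4,354.50 = $2,795.50.

$2,795.50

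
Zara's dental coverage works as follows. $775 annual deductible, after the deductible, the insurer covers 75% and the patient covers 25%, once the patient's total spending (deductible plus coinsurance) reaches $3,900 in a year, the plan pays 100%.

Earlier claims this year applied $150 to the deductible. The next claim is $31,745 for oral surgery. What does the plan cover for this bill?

$27,995

Remaining deductible: $775 − $150 = $625.
After the $625 deductible portion, $31,745 − $625 = $31,120 is subject to coinsurance.
25% of $31,120 = $7,780 falls to the patient.
That puts the patient's cost at $625 + $7,780 = $8,405 before any cap.
That would bring total out-of-pocket to $8,555, past the $3,900 cap. The patient is capped at $3,900 − $150 = $3,750 on this claim.
The insurer covers the remainder: $31,745 − $3,750 = $27,995.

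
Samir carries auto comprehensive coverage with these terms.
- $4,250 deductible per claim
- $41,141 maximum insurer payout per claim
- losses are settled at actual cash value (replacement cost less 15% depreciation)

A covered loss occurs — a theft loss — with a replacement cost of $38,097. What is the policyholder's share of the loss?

Depreciate 15%: the covered value is $38,097 × 0.85 = $32,382.45.
After the deductible, $32,382.45 − $4,250 = $28,132.45 remains.
$28,132.45 is within the $41,141 limit, so the insurer pays $28,132.45.
Out of pocket: $38,097 − $28,132.45 = $9,964.55.

$9,964.55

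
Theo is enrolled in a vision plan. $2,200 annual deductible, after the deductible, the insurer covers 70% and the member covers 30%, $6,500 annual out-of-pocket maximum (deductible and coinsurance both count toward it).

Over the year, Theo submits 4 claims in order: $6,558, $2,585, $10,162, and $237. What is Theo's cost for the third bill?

$2,217.10

#1 ($6,558): deductible takes $2,200, $4,358 remains; 30% of $4,358 = $1,307.40. Member pays $3,507.40; OOP now $3,507.40.
#2 ($2,585): deductible already satisfied, so member's share is 30% × $2,585 = $775.50. Member owes $775.50 (running OOP $4,282.90).
#3 ($10,162): 30% coinsurance on $10,162 = $3,048.60. That would push OOP to $7,331.50, over the $6,500 cap, so member pays $6,500 − $4,282.90 = $2,217.10.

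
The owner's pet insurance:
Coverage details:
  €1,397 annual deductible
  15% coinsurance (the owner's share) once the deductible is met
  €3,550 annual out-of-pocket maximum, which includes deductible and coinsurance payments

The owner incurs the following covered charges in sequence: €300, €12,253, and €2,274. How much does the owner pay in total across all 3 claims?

€3,411.50

Claim 1 (€300): fully absorbed by the deductible. Owner owes €300 (running OOP €300).
Claim 2 (€12,253): €1,097 finishes the deductible; €11,156 goes to coinsurance; coinsurance €11,156 × 15% = €1,673.40. Owner owes €2,770.40 (running OOP €3,070.40).
Claim 3 (€2,274): 15% coinsurance on €2,274 = €341.10. Owner owes €341.10 (running OOP €3,411.50).
Summing the owner's payments: €300 + €2,770.40 + €341.10 = €3,411.50.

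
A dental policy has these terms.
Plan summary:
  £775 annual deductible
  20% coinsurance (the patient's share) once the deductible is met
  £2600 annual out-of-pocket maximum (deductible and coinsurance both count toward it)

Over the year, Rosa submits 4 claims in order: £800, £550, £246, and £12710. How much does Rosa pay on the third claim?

Claim 1 (£800): £775 finishes the deductible; £25 goes to coinsurance; patient's 20% is £5. Patient pays £780; OOP now £780.
Claim 2 (£550): deductible already satisfied, so patient's share is 20% × £550 = £110. Patient pays £110; OOP now £890.
Claim 3 (£246): deductible already satisfied, so patient's share is 20% × £246 = £49.20. Patient owes £49.20 (running OOP £939.20).

£49.20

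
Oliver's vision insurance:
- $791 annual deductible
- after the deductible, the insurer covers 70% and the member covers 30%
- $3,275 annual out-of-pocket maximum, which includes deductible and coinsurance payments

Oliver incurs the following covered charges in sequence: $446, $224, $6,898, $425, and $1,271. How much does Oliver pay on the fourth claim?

$127.50

Bill 1, $446: entire amount goes to the deductible. Member pays $446; OOP now $446.
Bill 2, $224: all of it applies to the deductible. Member pays $224; OOP now $670.
Bill 3, $6,898: $121 to deductible, leaving $6,777; coinsurance $6,777 × 30% = $2,033.10. Cost to member: $2,154.10. OOP to date $2,824.10.
Bill 4, $425: 30% coinsurance on $425 = $127.50. Member pays $127.50; OOP now $2,951.60.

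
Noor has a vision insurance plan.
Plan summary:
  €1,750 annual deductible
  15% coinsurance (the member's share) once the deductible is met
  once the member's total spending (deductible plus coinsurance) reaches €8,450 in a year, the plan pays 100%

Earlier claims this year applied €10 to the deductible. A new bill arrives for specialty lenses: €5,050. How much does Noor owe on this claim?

€10 of the €1,750 deductible is already met, leaving €1,740.
After the €1,740 deductible portion, €5,050 − €1,740 = €3,310 is subject to coinsurance.
Member's 15% share of €3,310 is €496.50.
So the member owes €1,740 + €496.50 = €2,236.50 before any cap.
Total out-of-pocket so far would be €10 + €2,236.50 = €2,246.50, below the €8,450 cap — no reduction.

€2,236.50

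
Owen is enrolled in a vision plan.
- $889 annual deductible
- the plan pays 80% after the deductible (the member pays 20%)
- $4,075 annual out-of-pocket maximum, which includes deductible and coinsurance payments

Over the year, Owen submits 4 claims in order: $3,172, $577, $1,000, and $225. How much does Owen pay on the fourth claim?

$45

Bill 1, $3,172: deductible takes $889, $2,283 remains; member's 20% is $456.60. Cost to member: $1,345.60. OOP to date $1,345.60.
Bill 2, $577: deductible already satisfied, so member's share is 20% × $577 = $115.40. Cost to member: $115.40. OOP to date $1,461.
Bill 3, $1,000: deductible already satisfied, so member's share is 20% × $1,000 = $200. Member owes $200 (running OOP $1,661).
Bill 4, $225: 20% coinsurance on $225 = $45. Member owes $45 (running OOP $1,706).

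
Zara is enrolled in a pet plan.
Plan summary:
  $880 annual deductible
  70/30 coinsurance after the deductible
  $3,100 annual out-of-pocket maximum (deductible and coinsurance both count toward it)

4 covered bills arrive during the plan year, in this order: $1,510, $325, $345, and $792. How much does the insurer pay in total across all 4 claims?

$1,464.40

Claim 1 ($1,510): deductible takes $880, $630 remains; owner's 30% is $189. Owner owes $1,069 (running OOP $1,069). Plan pays $1,510 − $1,069 = $441.
Claim 2 ($325): deductible met; 30% of $325 = $97.50. Owner pays $97.50; OOP now $1,166.50. Insurer: $325 − $97.50 = $227.50.
Claim 3 ($345): deductible already satisfied, so owner's share is 30% × $345 = $103.50. Cost to owner: $103.50. OOP to date $1,270. Insurer: $345 − $103.50 = $241.50.
Claim 4 ($792): 30% coinsurance on $792 = $237.60. Cost to owner: $237.60. OOP to date $1,507.60. Insurer: $792 − $237.60 = $554.40.
Insurer total = bills − owner's total = $2,972 − $1,507.60 = $1,464.40.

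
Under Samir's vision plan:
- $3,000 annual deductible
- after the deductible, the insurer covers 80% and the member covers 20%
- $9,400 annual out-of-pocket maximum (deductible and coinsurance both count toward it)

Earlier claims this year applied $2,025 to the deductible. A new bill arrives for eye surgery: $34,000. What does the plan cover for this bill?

$26,625

Deductible still to meet: $3,000 − $2,025 = $975.
That leaves $34,000 − $975 = $33,025 for coinsurance.
Coinsurance: $33,025 × 20% = $6,605.
Member responsibility before any cap: $975 + $6,605 = $7,580.
That would bring total out-of-pocket to $9,605, past the $9,400 cap. The member is capped at $9,400 − $2,025 = $7,375 on this claim.
The insurer covers the remainder: $34,000 − $7,375 = $26,625.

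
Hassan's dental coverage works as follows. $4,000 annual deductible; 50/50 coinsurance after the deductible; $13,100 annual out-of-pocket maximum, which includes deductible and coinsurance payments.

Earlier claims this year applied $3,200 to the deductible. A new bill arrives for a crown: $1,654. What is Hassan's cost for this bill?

$1,227

Deductible still to meet: $4,000 − $3,200 = $800.
The remaining $854 (= $1,654 − $800) moves to coinsurance.
Patient's 50% share of $854 is $427.
That puts the patient's cost at $800 + $427 = $1,227 before any cap.
Year-to-date out-of-pocket becomes $3,200 + $1,227 = $4,427, still under the $13,100 maximum, so no cap applies.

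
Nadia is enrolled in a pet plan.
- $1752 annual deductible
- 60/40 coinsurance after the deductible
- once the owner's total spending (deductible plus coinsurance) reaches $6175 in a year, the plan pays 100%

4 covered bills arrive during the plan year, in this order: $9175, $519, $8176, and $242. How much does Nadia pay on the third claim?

Bill 1, $9175: $1752 to deductible, leaving $7423; owner's 40% is $2969.20. Cost to owner: $4721.20. OOP to date $4721.20.
Bill 2, $519: 40% coinsurance on $519 = $207.60. Cost to owner: $207.60. OOP to date $4928.80.
Bill 3, $8176: deductible already satisfied, so owner's share is 40% × $8176 = $3270.40. Adding that to $4928.80 gives $8199.20, past the $6175 cap; owner pays only $6175 − $4928.80 = $1246.20.

$1246.20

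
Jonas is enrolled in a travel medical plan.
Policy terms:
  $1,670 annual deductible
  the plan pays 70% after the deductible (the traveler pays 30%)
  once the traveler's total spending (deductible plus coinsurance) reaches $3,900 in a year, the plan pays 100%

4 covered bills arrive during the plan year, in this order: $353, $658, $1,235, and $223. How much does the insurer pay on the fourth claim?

$156.10

Bill 1, $353: entire amount goes to the deductible. Traveler owes $353 (running OOP $353). Plan pays $353 − $353 = $0.
Bill 2, $658: all of it applies to the deductible. Traveler pays $658; OOP now $1,011. Insurer: $658 − $658 = $0.
Bill 3, $1,235: $659 to deductible, leaving $576; coinsurance $576 × 30% = $172.80. Cost to traveler: $831.80. OOP to date $1,842.80. Insurer: $1,235 − $831.80 = $403.20.
Bill 4, $223: 30% coinsurance on $223 = $66.90. Cost to traveler: $66.90. OOP to date $1,909.70. Plan pays $223 − $66.90 = $156.10.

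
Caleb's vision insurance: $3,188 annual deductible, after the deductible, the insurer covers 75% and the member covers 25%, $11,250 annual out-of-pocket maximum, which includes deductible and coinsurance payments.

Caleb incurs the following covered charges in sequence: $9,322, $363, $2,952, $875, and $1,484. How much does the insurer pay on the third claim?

Claim 1 ($9,322): $3,188 finishes the deductible; $6,134 goes to coinsurance; 25% of $6,134 = $1,533.50. Member owes $4,721.50 (running OOP $4,721.50). Insurer: $9,322 − $4,721.50 = $4,600.50.
Claim 2 ($363): deductible met; 25% of $363 = $90.75. Cost to member: $90.75. OOP to date $4,812.25. Plan pays $363 − $90.75 = $272.25.
Claim 3 ($2,952): deductible met; 25% of $2,952 = $738. Cost to member: $738. OOP to date $5,550.25. Plan pays $2,952 − $738 = $2,214.

$2,214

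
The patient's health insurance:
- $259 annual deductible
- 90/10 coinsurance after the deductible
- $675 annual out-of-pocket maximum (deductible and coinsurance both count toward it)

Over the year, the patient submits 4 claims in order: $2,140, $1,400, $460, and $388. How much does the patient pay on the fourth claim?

Claim 1 ($2,140): $259 finishes the deductible; $1,881 goes to coinsurance; patient's 10% is $188.10. Patient owes $447.10 (running OOP $447.10).
Claim 2 ($1,400): deductible met; 10% of $1,400 = $140. Patient owes $140 (running OOP $587.10).
Claim 3 ($460): deductible met; 10% of $460 = $46. Patient pays $46; OOP now $633.10.
Claim 4 ($388): 10% coinsurance on $388 = $38.80. Patient owes $38.80 (running OOP $671.90).

$38.80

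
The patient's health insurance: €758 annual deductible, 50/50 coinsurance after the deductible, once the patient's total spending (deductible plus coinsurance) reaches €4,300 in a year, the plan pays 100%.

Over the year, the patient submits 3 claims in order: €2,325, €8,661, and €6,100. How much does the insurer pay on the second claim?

€5,902.50

Bill 1, €2,325: €758 to deductible, leaving €1,567; patient's 50% is €783.50. Patient owes €1,541.50 (running OOP €1,541.50). Insurer: €2,325 − €1,541.50 = €783.50.
Bill 2, €8,661: deductible already satisfied, so patient's share is 50% × €8,661 = €4,330.50. Adding that to €1,541.50 gives €5,872, past the €4,300 cap; patient pays only €4,300 − €1,541.50 = €2,758.50. Insurer: €8,661 − €2,758.50 = €5,902.50.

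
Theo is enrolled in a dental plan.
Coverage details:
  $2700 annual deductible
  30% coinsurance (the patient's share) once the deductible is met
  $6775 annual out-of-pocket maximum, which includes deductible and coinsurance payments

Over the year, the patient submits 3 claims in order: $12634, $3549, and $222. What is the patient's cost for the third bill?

Bill 1, $12634: deductible takes $2700, $9934 remains; coinsurance $9934 × 30% = $2980.20. Patient pays $5680.20; OOP now $5680.20.
Bill 2, $3549: deductible met; 30% of $3549 = $1064.70. Patient pays $1064.70; OOP now $6744.90.
Bill 3, $222: deductible met; 30% of $222 = $66.60. Adding that to $6744.90 gives $6811.50, past the $6775 cap; patient pays only $6775 − $6744.90 = $30.10.

$30.10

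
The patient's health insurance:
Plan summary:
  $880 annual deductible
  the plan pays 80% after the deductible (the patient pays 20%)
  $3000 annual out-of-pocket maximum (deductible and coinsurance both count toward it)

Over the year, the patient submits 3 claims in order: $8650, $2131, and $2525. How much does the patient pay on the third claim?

$139.80

Bill 1, $8650: $880 finishes the deductible; $7770 goes to coinsurance; patient's 20% is $1554. Cost to patient: $2434. OOP to date $2434.
Bill 2, $2131: deductible met; 20% of $2131 = $426.20. Patient pays $426.20; OOP now $2860.20.
Bill 3, $2525: deductible already satisfied, so patient's share is 20% × $2525 = $505. OOP would hit $3365.20 > $3000, so the cap limits the patient to $3000 − $2860.20 = $139.80.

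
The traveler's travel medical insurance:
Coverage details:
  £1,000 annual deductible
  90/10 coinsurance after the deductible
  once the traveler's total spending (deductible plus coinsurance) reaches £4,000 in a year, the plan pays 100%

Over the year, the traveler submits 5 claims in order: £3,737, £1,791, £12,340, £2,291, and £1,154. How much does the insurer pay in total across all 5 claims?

£18,281.70

Bill 1, £3,737: £1,000 to deductible, leaving £2,737; 10% of £2,737 = £273.70. Cost to traveler: £1,273.70. OOP to date £1,273.70. Insurer: £3,737 − £1,273.70 = £2,463.30.
Bill 2, £1,791: 10% coinsurance on £1,791 = £179.10. Traveler owes £179.10 (running OOP £1,452.80). Insurer: £1,791 − £179.10 = £1,611.90.
Bill 3, £12,340: deductible met; 10% of £12,340 = £1,234. Cost to traveler: £1,234. OOP to date £2,686.80. Insurer: £12,340 − £1,234 = £11,106.
Bill 4, £2,291: 10% coinsurance on £2,291 = £229.10. Traveler pays £229.10; OOP now £2,915.90. Insurer: £2,291 − £229.10 = £2,061.90.
Bill 5, £1,154: deductible already satisfied, so traveler's share is 10% × £1,154 = £115.40. Cost to traveler: £115.40. OOP to date £3,031.30. Insurer: £1,154 − £115.40 = £1,038.60.
Insurer total: £2,463.30 + £1,611.90 + £11,106 + £2,061.90 + £1,038.60 = £18,281.70.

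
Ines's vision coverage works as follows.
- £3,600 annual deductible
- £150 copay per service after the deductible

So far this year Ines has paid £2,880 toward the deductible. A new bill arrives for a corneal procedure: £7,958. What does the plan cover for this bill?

£7,088

£2,880 of the £3,600 deductible is already met, leaving £720.
After the £720 deductible portion, £7,958 − £720 = £7,238 is subject to the copay.
Copay on this service: £150.
So the member owes £720 + £150 = £870.
Insurer pays the balance: £7,958 − £870 = £7,088.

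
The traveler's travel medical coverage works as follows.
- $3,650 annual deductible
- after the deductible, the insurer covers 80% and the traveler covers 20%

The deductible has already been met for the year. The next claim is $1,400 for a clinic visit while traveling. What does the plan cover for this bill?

$1,120

The deductible is already satisfied, so the full bill goes to coinsurance.
Coinsurance: $1,400 × 20% = $280.
Insurer pays the balance: $1,400 − $280 = $1,120.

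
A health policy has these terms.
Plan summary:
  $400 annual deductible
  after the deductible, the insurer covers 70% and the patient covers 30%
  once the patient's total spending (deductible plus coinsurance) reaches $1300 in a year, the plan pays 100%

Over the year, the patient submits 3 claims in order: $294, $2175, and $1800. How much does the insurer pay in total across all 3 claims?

$2969

Claim 1 ($294): entire amount goes to the deductible. Patient pays $294; OOP now $294. Plan pays $294 − $294 = $0.
Claim 2 ($2175): $106 finishes the deductible; $2069 goes to coinsurance; 30% of $2069 = $620.70. Cost to patient: $726.70. OOP to date $1020.70. Plan pays $2175 − $726.70 = $1448.30.
Claim 3 ($1800): deductible already satisfied, so patient's share is 30% × $1800 = $540. That would push OOP to $1560.70, over the $1300 cap, so patient pays $1300 − $1020.70 = $279.30. Insurer: $1800 − $279.30 = $1520.70.
Insurer total: $0 + $1448.30 + $1520.70 = $2969.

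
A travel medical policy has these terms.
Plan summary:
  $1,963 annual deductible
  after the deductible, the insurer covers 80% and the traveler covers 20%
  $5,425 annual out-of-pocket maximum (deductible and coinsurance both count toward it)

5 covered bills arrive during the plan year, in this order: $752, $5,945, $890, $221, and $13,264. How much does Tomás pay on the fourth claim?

Bill 1, $752: all of it applies to the deductible. Cost to traveler: $752. OOP to date $752.
Bill 2, $5,945: deductible takes $1,211, $4,734 remains; traveler's 20% is $946.80. Traveler owes $2,157.80 (running OOP $2,909.80).
Bill 3, $890: deductible met; 20% of $890 = $178. Traveler pays $178; OOP now $3,087.80.
Bill 4, $221: deductible met; 20% of $221 = $44.20. Traveler pays $44.20; OOP now $3,132.

$44.20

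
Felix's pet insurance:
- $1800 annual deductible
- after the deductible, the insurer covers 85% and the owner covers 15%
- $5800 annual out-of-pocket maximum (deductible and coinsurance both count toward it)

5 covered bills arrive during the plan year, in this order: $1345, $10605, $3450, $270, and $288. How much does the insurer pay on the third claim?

#1 ($1345): entire amount goes to the deductible. Cost to owner: $1345. OOP to date $1345. Insurer: $1345 − $1345 = $0.
#2 ($10605): $455 to deductible, leaving $10150; owner's 15% is $1522.50. Cost to owner: $1977.50. OOP to date $3322.50. Insurer: $10605 − $1977.50 = $8627.50.
#3 ($3450): deductible met; 15% of $3450 = $517.50. Owner owes $517.50 (running OOP $3840). Insurer: $3450 − $517.50 = $2932.50.

$2932.50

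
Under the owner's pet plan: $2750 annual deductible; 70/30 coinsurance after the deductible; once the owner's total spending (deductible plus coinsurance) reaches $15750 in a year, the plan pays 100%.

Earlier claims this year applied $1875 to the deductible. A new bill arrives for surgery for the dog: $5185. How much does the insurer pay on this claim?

Deductible still to meet: $2750 − $1875 = $875.
The remaining $4310 (= $5185 − $875) moves to coinsurance.
Coinsurance: $4310 × 30% = $1293.
So the owner owes $875 + $1293 = $2168 before any cap.
Year-to-date out-of-pocket becomes $1875 + $2168 = $4043, still under the $15750 maximum, so no cap applies.
The plan picks up $5185 − $2168 = $3017.

$3017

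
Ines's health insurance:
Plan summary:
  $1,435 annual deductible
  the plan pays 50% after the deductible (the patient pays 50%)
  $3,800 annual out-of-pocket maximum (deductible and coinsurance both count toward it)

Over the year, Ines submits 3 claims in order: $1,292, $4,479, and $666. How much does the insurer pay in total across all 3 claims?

Bill 1, $1,292: all of it applies to the deductible. Patient owes $1,292 (running OOP $1,292). Insurer: $1,292 − $1,292 = $0.
Bill 2, $4,479: $143 to deductible, leaving $4,336; coinsurance $4,336 × 50% = $2,168. Cost to patient: $2,311. OOP to date $3,603. Plan pays $4,479 − $2,311 = $2,168.
Bill 3, $666: 50% coinsurance on $666 = $333. Adding that to $3,603 gives $3,936, past the $3,800 cap; patient pays only $3,800 − $3,603 = $197. Plan pays $666 − $197 = $469.
Insurer total = bills − patient's total = $6,437 − $3,800 = $2,637.

$2,637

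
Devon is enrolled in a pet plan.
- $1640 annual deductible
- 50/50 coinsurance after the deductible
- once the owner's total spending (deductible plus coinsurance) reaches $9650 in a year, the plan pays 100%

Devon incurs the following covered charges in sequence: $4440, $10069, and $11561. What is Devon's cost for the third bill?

$1575.50

#1 ($4440): deductible takes $1640, $2800 remains; coinsurance $2800 × 50% = $1400. Owner pays $3040; OOP now $3040.
#2 ($10069): 50% coinsurance on $10069 = $5034.50. Owner owes $5034.50 (running OOP $8074.50).
#3 ($11561): deductible met; 50% of $11561 = $5780.50. That would push OOP to $13855, over the $9650 cap, so owner pays $9650 − $8074.50 = $1575.50.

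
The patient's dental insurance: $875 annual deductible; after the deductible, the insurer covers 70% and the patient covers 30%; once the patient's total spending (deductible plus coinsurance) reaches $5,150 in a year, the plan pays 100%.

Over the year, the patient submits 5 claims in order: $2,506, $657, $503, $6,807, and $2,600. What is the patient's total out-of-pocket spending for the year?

$4,534.40

Bill 1, $2,506: deductible takes $875, $1,631 remains; patient's 30% is $489.30. Patient owes $1,364.30 (running OOP $1,364.30).
Bill 2, $657: deductible already satisfied, so patient's share is 30% × $657 = $197.10. Patient owes $197.10 (running OOP $1,561.40).
Bill 3, $503: deductible already satisfied, so patient's share is 30% × $503 = $150.90. Patient owes $150.90 (running OOP $1,712.30).
Bill 4, $6,807: deductible already satisfied, so patient's share is 30% × $6,807 = $2,042.10. Cost to patient: $2,042.10. OOP to date $3,754.40.
Bill 5, $2,600: deductible already satisfied, so patient's share is 30% × $2,600 = $780. Patient owes $780 (running OOP $4,534.40).
Summing the patient's payments: $1,364.30 + $197.10 + $150.90 + $2,042.10 + $780 = $4,534.40.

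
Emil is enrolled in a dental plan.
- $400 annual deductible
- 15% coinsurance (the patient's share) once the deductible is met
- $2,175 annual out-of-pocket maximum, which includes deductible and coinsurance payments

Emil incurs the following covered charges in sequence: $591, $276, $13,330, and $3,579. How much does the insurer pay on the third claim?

$11,625.05

#1 ($591): deductible takes $400, $191 remains; patient's 15% is $28.65. Patient pays $428.65; OOP now $428.65. Insurer: $591 − $428.65 = $162.35.
#2 ($276): 15% coinsurance on $276 = $41.40. Patient owes $41.40 (running OOP $470.05). Insurer: $276 − $41.40 = $234.60.
#3 ($13,330): deductible met; 15% of $13,330 = $1,999.50. That would push OOP to $2,469.55, over the $2,175 cap, so patient pays $2,175 − $470.05 = $1,704.95. Plan pays $13,330 − $1,704.95 = $11,625.05.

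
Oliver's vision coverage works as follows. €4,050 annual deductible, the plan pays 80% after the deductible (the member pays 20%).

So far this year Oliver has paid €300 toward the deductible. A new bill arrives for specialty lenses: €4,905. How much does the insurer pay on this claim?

€300 of the €4,050 deductible is already met, leaving €3,750.
The remaining €1,155 (= €4,905 − €3,750) moves to coinsurance.
Coinsurance: €1,155 × 20% = €231.
So the member owes €3,750 + €231 = €3,981.
The insurer covers the remainder: €4,905 − €3,981 = €924.

€924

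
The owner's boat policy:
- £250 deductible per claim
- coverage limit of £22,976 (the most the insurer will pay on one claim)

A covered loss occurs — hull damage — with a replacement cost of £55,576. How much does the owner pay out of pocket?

£32,600

After the deductible, £55,576 − £250 = £55,326 remains.
The £22,976 per-incident cap binds; insurer pays £22,976.
Out of pocket: £55,576 − £22,976 = £32,600.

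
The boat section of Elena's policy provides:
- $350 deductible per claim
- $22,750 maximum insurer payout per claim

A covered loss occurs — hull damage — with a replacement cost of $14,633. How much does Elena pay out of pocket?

Less the $350 deductible: $14,633 − $350 = $14,283.
That's under the $22,750 cap, so the insurer reimburses the full $14,283.
Out of pocket: $14,633 − $14,283 = $350.

$350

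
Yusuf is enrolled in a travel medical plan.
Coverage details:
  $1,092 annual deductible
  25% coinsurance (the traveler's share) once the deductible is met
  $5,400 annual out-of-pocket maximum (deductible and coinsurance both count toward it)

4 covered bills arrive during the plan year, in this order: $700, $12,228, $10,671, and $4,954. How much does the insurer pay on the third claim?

Bill 1, $700: entire amount goes to the deductible. Traveler owes $700 (running OOP $700). Plan pays $700 − $700 = $0.
Bill 2, $12,228: deductible takes $392, $11,836 remains; 25% of $11,836 = $2,959. Cost to traveler: $3,351. OOP to date $4,051. Plan pays $12,228 − $3,351 = $8,877.
Bill 3, $10,671: 25% coinsurance on $10,671 = $2,667.75. That would push OOP to $6,718.75, over the $5,400 cap, so traveler pays $5,400 − $4,051 = $1,349. Plan pays $10,671 − $1,349 = $9,322.

$9,322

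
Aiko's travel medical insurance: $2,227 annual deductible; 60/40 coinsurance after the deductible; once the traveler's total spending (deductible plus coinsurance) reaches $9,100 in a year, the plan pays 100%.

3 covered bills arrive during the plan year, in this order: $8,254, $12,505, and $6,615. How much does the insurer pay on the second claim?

$8,042.80

Bill 1, $8,254: deductible takes $2,227, $6,027 remains; traveler's 40% is $2,410.80. Traveler owes $4,637.80 (running OOP $4,637.80). Plan pays $8,254 − $4,637.80 = $3,616.20.
Bill 2, $12,505: deductible already satisfied, so traveler's share is 40% × $12,505 = $5,002. Adding that to $4,637.80 gives $9,639.80, past the $9,100 cap; traveler pays only $9,100 − $4,637.80 = $4,462.20. Plan pays $12,505 − $4,462.20 = $8,042.80.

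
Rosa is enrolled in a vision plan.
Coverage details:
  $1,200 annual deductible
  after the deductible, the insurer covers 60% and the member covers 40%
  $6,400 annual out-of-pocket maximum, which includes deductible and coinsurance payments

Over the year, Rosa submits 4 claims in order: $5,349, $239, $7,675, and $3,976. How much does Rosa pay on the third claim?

$3,070

#1 ($5,349): $1,200 to deductible, leaving $4,149; member's 40% is $1,659.60. Member pays $2,859.60; OOP now $2,859.60.
#2 ($239): deductible met; 40% of $239 = $95.60. Member owes $95.60 (running OOP $2,955.20).
#3 ($7,675): deductible met; 40% of $7,675 = $3,070. Member owes $3,070 (running OOP $6,025.20).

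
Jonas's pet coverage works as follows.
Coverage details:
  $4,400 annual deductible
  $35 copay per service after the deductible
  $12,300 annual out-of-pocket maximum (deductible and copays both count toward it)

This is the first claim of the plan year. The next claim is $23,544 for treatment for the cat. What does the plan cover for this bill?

$19,109

Nothing has been paid toward the $4,400 deductible, so the first $4,400 of this charge is applied there.
The remaining $19,144 (= $23,544 − $4,400) moves to the copay.
Copay on this service: $35.
That puts the owner's cost at $4,400 + $35 = $4,435 before any cap.
Cumulative spending $0 + $4,435 = $4,435 stays under the $12,300 maximum.
The plan picks up $23,544 − $4,435 = $19,109.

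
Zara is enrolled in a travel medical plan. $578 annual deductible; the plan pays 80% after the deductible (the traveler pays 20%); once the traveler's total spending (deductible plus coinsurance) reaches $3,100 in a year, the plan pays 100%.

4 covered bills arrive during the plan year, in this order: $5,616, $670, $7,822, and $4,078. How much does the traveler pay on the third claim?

Bill 1, $5,616: $578 to deductible, leaving $5,038; traveler's 20% is $1,007.60. Traveler owes $1,585.60 (running OOP $1,585.60).
Bill 2, $670: deductible met; 20% of $670 = $134. Traveler owes $134 (running OOP $1,719.60).
Bill 3, $7,822: deductible met; 20% of $7,822 = $1,564.40. Adding that to $1,719.60 gives $3,284, past the $3,100 cap; traveler pays only $3,100 − $1,719.60 = $1,380.40.

$1,380.40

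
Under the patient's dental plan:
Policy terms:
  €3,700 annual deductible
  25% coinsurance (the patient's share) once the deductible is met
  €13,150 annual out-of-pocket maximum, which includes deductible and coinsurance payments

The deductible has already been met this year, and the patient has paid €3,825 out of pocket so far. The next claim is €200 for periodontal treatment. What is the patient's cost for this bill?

With the deductible met, the entire €200 is subject to coinsurance.
Coinsurance: €200 × 25% = €50.
Cumulative spending €3,825 + €50 = €3,875 stays under the €13,150 maximum.

€50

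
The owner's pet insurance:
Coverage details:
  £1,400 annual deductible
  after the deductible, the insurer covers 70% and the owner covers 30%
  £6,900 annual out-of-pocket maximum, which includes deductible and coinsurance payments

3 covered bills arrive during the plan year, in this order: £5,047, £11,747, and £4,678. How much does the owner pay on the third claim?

£881.80

Claim 1 — £5,047: £1,400 to deductible, leaving £3,647; owner's 30% is £1,094.10. Cost to owner: £2,494.10. OOP to date £2,494.10.
Claim 2 — £11,747: deductible already satisfied, so owner's share is 30% × £11,747 = £3,524.10. Owner owes £3,524.10 (running OOP £6,018.20).
Claim 3 — £4,678: deductible met; 30% of £4,678 = £1,403.40. That would push OOP to £7,421.60, over the £6,900 cap, so owner pays £6,900 − £6,018.20 = £881.80.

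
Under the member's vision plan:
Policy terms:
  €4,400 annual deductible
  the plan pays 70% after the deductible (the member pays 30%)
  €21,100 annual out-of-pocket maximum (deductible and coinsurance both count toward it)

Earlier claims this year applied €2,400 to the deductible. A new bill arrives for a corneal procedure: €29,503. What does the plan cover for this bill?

€19,252.10

Deductible still to meet: €4,400 − €2,400 = €2,000.
The remaining €27,503 (= €29,503 − €2,000) moves to coinsurance.
Member's 30% share of €27,503 is €8,250.90.
So the member owes €2,000 + €8,250.90 = €10,250.90 before any cap.
Cumulative spending €2,400 + €10,250.90 = €12,650.90 stays under the €21,100 maximum.
The insurer covers the remainder: €29,503 − €10,250.90 = €19,252.10.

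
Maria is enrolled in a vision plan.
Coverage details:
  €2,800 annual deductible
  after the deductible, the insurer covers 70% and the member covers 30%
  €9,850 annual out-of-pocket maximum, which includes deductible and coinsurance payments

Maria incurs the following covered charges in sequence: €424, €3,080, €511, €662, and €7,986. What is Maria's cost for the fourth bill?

€198.60

#1 (€424): fully absorbed by the deductible. Member owes €424 (running OOP €424).
#2 (€3,080): €2,376 to deductible, leaving €704; coinsurance €704 × 30% = €211.20. Member owes €2,587.20 (running OOP €3,011.20).
#3 (€511): 30% coinsurance on €511 = €153.30. Member pays €153.30; OOP now €3,164.50.
#4 (€662): 30% coinsurance on €662 = €198.60. Cost to member: €198.60. OOP to date €3,363.10.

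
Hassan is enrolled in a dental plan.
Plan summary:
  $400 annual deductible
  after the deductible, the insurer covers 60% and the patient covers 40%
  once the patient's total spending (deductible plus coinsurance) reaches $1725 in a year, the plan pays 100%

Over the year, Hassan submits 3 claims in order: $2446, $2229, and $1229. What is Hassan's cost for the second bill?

$506.60

Bill 1, $2446: $400 to deductible, leaving $2046; coinsurance $2046 × 40% = $818.40. Cost to patient: $1218.40. OOP to date $1218.40.
Bill 2, $2229: 40% coinsurance on $2229 = $891.60. Adding that to $1218.40 gives $2110, past the $1725 cap; patient pays only $1725 − $1218.40 = $506.60.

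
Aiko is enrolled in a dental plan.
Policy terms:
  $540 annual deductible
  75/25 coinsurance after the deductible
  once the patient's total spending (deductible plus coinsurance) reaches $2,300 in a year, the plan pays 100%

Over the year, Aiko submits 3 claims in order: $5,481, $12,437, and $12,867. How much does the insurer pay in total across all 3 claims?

Bill 1, $5,481: $540 finishes the deductible; $4,941 goes to coinsurance; 25% of $4,941 = $1,235.25. Patient owes $1,775.25 (running OOP $1,775.25). Plan pays $5,481 − $1,775.25 = $3,705.75.
Bill 2, $12,437: deductible already satisfied, so patient's share is 25% × $12,437 = $3,109.25. OOP would hit $4,884.50 > $2,300, so the cap limits the patient to $2,300 − $1,775.25 = $524.75. Plan pays $12,437 − $524.75 = $11,912.25.
Bill 3, $12,867: deductible already satisfied, so patient's share is 25% × $12,867 = $3,216.75. OOP would hit $5,516.75 > $2,300, so the cap limits the patient to $2,300 − $2,300 = $0. Plan pays $12,867 − $0 = $12,867.
Insurer total = bills − patient's total = $30,785 − $2,300 = $28,485.

$28,485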